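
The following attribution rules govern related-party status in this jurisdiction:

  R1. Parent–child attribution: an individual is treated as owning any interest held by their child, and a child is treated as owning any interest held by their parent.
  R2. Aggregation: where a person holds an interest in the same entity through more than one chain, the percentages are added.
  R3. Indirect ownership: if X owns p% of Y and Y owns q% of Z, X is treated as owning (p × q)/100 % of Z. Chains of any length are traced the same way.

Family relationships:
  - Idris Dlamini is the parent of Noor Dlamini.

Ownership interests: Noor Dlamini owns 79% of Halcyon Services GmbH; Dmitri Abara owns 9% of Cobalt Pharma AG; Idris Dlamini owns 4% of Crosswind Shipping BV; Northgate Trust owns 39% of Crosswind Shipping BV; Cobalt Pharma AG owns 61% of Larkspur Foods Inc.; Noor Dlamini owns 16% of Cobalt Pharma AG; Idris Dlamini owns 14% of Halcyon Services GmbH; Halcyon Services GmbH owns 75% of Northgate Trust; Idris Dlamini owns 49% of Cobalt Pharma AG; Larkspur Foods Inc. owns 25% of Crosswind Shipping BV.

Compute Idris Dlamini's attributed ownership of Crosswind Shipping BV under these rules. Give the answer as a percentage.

41.115%

By parent–child attribution (R1), Idris Dlamini is treated as also owning Noor Dlamini's interest in Cobalt Pharma AG, giving 49% + 16% = 65%.
By parent–child attribution (R1), Idris Dlamini is treated as also owning Noor Dlamini's interest in Halcyon Services GmbH, giving 14% + 79% = 93%.
Chain via Cobalt Pharma AG → Larkspur Foods Inc. (R3): 65% × 61% × 25% = 9.9125% of Crosswind Shipping BV.
Chain via Halcyon Services GmbH → Northgate Trust (R3): 93% × 75% × 39% = 27.2025% of Crosswind Shipping BV.
Direct interest in Crosswind Shipping BV: 4%.
Aggregating (R2): 9.9125% + 27.2025% + 4% = 41.115%.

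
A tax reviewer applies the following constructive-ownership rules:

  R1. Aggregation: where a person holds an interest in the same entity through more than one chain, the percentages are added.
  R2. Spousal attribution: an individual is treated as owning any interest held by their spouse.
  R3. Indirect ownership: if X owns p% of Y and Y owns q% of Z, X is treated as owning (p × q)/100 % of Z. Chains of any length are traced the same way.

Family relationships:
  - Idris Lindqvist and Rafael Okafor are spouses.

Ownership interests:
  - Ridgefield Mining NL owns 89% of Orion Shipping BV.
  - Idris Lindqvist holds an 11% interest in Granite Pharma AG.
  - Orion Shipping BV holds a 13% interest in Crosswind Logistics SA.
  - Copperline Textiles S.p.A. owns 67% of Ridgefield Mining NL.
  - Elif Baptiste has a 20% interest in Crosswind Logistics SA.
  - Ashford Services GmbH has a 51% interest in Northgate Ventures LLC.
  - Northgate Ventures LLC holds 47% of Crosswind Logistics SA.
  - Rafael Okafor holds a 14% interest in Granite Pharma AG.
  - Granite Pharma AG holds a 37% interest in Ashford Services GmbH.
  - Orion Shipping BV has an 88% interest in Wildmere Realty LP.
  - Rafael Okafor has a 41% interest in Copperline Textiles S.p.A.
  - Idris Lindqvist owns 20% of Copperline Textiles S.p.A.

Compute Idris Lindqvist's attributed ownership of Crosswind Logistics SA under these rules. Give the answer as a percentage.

By spousal attribution (R2), Idris Lindqvist is treated as also owning Rafael Okafor's interest in Granite Pharma AG, giving 11% + 14% = 25%.
By spousal attribution (R2), Idris Lindqvist is treated as also owning Rafael Okafor's interest in Copperline Textiles S.p.A, giving 20% + 41% = 61%.
Chain via Granite Pharma AG → Ashford Services GmbH → Northgate Ventures LLC (R3): 25% × 37% × 51% × 47% = 2.217225% of Crosswind Logistics SA.
Chain via Copperline Textiles S.p.A. → Ridgefield Mining NL → Orion Shipping BV (R3): 61% × 67% × 89% × 13% = 4.728659% of Crosswind Logistics SA.
Aggregating (R1): 2.217225% + 4.728659% = 6.945884%.

6.945884%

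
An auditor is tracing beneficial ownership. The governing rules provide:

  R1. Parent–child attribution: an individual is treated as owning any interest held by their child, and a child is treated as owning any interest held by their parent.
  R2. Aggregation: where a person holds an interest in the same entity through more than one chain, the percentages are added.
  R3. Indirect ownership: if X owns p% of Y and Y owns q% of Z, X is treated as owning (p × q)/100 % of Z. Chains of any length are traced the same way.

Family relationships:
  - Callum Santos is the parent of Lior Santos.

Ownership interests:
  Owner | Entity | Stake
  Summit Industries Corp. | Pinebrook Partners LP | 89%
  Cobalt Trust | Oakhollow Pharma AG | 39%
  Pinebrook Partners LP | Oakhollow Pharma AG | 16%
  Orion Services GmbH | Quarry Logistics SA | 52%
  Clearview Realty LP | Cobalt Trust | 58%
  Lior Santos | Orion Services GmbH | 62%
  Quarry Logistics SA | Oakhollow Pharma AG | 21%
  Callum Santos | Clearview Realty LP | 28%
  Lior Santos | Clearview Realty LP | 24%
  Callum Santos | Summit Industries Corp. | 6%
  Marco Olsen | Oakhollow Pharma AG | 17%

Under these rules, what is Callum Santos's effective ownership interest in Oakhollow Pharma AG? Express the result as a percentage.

By parent–child attribution (R1), Callum Santos is treated as also owning Lior Santos's interest in Clearview Realty LP, giving 28% + 24% = 52%.
By parent–child attribution (R1), Callum Santos is treated as owning Lior Santos's 62% interest in Orion Services GmbH.
Chain via Summit Industries Corp. → Pinebrook Partners LP (R3): 6% × 89% × 16% = 0.8544% of Oakhollow Pharma AG.
Chain via Clearview Realty LP → Cobalt Trust (R3): 52% × 58% × 39% = 11.7624% of Oakhollow Pharma AG.
Chain via Orion Services GmbH → Quarry Logistics SA (R3): 62% × 52% × 21% = 6.7704% of Oakhollow Pharma AG.
Aggregating (R2): 0.8544% + 11.7624% + 6.7704% = 19.3872%.

19.3872%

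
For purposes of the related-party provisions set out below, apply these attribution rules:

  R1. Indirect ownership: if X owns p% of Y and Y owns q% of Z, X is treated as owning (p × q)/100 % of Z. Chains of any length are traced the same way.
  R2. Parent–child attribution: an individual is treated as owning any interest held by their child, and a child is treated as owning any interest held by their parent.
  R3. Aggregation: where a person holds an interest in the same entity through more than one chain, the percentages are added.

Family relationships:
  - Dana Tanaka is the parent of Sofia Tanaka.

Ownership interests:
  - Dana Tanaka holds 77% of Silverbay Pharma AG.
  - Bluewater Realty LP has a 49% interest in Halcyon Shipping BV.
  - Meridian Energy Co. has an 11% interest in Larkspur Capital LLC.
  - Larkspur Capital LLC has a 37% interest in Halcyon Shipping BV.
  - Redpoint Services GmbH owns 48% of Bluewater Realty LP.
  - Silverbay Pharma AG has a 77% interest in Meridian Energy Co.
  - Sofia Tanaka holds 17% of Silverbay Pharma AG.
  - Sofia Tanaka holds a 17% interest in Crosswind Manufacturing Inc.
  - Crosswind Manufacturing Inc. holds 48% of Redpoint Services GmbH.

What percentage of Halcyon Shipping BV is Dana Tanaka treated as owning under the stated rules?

By parent–child attribution (R2), Dana Tanaka is treated as also owning Sofia Tanaka's interest in Silverbay Pharma AG, giving 77% + 17% = 94%.
By parent–child attribution (R2), Dana Tanaka is treated as owning Sofia Tanaka's 17% interest in Crosswind Manufacturing Inc.
Chain via Silverbay Pharma AG → Meridian Energy Co. → Larkspur Capital LLC (R1): 94% × 77% × 11% × 37% = 2.945866% of Halcyon Shipping BV.
Chain via Crosswind Manufacturing Inc. → Redpoint Services GmbH → Bluewater Realty LP (R1): 17% × 48% × 48% × 49% = 1.919232% of Halcyon Shipping BV.
Aggregating (R3): 2.945866% + 1.919232% = 4.865098%.

4.865098%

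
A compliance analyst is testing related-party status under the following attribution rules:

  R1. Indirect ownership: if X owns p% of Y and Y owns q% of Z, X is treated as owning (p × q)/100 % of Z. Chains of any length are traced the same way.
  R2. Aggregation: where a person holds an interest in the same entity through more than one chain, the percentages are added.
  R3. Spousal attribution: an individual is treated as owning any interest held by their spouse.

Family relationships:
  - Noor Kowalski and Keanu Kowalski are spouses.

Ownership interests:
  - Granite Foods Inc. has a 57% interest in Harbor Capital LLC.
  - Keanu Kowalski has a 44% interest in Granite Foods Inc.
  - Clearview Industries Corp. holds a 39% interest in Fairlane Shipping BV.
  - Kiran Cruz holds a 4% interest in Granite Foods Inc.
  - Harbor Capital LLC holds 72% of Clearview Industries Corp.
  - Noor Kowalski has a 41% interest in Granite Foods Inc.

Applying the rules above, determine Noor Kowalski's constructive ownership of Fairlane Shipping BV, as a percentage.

By spousal attribution (R3), Noor Kowalski is treated as also owning Keanu Kowalski's interest in Granite Foods Inc, giving 41% + 44% = 85%.
Chain via Granite Foods Inc. → Harbor Capital LLC → Clearview Industries Corp. (R1): 85% × 57% × 72% × 39% = 13.60476% of Fairlane Shipping BV.

13.60476%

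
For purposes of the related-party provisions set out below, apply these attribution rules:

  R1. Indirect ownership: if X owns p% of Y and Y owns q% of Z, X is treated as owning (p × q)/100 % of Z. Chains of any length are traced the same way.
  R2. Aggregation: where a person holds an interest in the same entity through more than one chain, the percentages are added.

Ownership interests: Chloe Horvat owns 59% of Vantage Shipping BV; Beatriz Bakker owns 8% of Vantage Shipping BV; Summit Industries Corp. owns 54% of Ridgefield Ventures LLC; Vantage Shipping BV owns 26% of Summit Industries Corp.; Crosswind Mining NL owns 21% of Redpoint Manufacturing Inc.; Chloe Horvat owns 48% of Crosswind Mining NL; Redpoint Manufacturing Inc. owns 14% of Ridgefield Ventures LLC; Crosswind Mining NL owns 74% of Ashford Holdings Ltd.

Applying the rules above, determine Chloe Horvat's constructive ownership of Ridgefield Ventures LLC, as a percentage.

9.6948%

Chain via Crosswind Mining NL → Redpoint Manufacturing Inc. (R1): 48% × 21% × 14% = 1.4112% of Ridgefield Ventures LLC.
Chain via Vantage Shipping BV → Summit Industries Corp. (R1): 59% × 26% × 54% = 8.2836% of Ridgefield Ventures LLC.
Aggregating (R2): 1.4112% + 8.2836% = 9.6948%.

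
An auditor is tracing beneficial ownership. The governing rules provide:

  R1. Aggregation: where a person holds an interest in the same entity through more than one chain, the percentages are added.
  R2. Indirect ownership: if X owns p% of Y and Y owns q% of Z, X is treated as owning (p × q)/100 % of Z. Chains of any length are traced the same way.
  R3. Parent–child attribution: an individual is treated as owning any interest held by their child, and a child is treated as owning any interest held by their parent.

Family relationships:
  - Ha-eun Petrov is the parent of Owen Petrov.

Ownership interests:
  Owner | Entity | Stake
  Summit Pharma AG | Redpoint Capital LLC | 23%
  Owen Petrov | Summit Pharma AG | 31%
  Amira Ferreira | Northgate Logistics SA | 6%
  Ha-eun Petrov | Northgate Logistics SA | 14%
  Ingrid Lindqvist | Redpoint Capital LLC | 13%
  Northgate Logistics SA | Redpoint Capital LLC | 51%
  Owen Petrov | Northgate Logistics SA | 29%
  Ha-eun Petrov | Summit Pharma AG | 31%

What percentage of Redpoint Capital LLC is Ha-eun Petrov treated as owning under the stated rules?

36.19%

By parent–child attribution (R3), Ha-eun Petrov is treated as also owning Owen Petrov's interest in Summit Pharma AG, giving 31% + 31% = 62%.
By parent–child attribution (R3), Ha-eun Petrov is treated as also owning Owen Petrov's interest in Northgate Logistics SA, giving 14% + 29% = 43%.
Chain via Summit Pharma AG (R2): 62% × 23% = 14.26% of Redpoint Capital LLC.
Chain via Northgate Logistics SA (R2): 43% × 51% = 21.93% of Redpoint Capital LLC.
Aggregating (R1): 14.26% + 21.93% = 36.19%.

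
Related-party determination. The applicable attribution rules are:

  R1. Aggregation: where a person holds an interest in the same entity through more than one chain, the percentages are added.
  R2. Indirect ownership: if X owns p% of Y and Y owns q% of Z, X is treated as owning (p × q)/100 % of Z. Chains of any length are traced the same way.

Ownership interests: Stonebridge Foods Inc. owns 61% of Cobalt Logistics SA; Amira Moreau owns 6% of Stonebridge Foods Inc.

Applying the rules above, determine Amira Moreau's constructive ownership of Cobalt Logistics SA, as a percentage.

3.66%

Chain via Stonebridge Foods Inc. (R2): 6% × 61% = 3.66% of Cobalt Logistics SA.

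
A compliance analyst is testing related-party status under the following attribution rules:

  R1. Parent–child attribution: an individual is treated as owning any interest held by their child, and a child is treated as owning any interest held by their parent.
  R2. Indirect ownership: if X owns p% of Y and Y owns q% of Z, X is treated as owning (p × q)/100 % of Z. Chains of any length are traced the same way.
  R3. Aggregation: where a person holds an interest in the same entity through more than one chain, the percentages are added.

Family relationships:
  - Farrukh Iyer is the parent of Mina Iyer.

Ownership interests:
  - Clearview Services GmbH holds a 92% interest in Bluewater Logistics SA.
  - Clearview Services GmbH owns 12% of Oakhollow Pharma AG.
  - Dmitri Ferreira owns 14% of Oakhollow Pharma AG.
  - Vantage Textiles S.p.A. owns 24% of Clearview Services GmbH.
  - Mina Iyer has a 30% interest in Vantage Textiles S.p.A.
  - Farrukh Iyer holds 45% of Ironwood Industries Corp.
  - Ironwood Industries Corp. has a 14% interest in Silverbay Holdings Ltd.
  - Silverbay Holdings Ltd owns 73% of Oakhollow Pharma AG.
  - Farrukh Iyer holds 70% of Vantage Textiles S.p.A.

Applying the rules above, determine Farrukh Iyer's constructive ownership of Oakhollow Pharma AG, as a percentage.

By parent–child attribution (R1), Farrukh Iyer is treated as also owning Mina Iyer's interest in Vantage Textiles S.p.A, giving 70% + 30% = 100%.
Chain via Vantage Textiles S.p.A. → Clearview Services GmbH (R2): 100% × 24% × 12% = 2.88% of Oakhollow Pharma AG.
Chain via Ironwood Industries Corp. → Silverbay Holdings Ltd (R2): 45% × 14% × 73% = 4.599% of Oakhollow Pharma AG.
Aggregating (R3): 2.88% + 4.599% = 7.479%.

7.479%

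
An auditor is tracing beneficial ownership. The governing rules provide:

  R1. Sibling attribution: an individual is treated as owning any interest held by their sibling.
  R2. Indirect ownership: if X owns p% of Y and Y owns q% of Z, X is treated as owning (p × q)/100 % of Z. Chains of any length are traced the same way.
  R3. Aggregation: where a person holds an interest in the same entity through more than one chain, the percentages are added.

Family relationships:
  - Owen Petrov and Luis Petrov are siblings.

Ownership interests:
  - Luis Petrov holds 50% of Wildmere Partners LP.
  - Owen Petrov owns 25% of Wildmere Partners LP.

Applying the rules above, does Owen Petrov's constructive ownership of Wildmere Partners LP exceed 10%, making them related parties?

Yes

By sibling attribution (R1), Owen Petrov is treated as also owning Luis Petrov's interest in Wildmere Partners LP, giving 25% + 50% = 75%.
Direct interest in Wildmere Partners LP: 75%.
75% exceeds the 10% threshold, so Owen is a related party to Wildmere Partners LP.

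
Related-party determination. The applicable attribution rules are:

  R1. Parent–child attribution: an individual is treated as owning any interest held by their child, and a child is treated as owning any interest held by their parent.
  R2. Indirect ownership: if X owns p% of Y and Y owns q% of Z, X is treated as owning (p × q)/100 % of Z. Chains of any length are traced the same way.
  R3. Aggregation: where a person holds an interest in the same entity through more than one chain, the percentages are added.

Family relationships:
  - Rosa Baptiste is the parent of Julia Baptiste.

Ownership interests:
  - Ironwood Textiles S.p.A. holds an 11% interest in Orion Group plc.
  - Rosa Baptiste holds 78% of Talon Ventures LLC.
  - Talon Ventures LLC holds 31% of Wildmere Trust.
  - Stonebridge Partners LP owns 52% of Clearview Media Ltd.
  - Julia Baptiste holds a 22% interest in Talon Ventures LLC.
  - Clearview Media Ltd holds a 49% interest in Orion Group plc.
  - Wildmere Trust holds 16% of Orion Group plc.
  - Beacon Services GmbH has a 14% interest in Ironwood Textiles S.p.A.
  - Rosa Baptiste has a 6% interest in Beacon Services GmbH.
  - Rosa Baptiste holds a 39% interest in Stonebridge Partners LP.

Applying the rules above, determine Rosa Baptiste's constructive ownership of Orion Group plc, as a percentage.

14.9896%

By parent–child attribution (R1), Rosa Baptiste is treated as also owning Julia Baptiste's interest in Talon Ventures LLC, giving 78% + 22% = 100%.
Chain via Talon Ventures LLC → Wildmere Trust (R2): 100% × 31% × 16% = 4.96% of Orion Group plc.
Chain via Beacon Services GmbH → Ironwood Textiles S.p.A. (R2): 6% × 14% × 11% = 0.0924% of Orion Group plc.
Chain via Stonebridge Partners LP → Clearview Media Ltd (R2): 39% × 52% × 49% = 9.9372% of Orion Group plc.
Aggregating (R3): 4.96% + 0.0924% + 9.9372% = 14.9896%.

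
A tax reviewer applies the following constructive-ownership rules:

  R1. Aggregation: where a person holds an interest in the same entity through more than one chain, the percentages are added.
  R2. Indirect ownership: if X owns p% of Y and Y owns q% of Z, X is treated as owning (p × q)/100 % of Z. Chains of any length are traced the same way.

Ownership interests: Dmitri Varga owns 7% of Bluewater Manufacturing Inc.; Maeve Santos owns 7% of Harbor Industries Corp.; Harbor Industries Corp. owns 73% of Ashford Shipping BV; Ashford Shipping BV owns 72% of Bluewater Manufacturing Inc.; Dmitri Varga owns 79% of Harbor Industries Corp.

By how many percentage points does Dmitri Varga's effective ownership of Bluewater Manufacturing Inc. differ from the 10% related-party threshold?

Chain via Harbor Industries Corp. → Ashford Shipping BV (R2): 79% × 73% × 72% = 41.5224% of Bluewater Manufacturing Inc.
Direct interest in Bluewater Manufacturing Inc: 7%.
Aggregating (R1): 41.5224% + 7% = 48.5224%.
48.5224% exceeds the 10% threshold by 38.5224 percentage points.

38.5224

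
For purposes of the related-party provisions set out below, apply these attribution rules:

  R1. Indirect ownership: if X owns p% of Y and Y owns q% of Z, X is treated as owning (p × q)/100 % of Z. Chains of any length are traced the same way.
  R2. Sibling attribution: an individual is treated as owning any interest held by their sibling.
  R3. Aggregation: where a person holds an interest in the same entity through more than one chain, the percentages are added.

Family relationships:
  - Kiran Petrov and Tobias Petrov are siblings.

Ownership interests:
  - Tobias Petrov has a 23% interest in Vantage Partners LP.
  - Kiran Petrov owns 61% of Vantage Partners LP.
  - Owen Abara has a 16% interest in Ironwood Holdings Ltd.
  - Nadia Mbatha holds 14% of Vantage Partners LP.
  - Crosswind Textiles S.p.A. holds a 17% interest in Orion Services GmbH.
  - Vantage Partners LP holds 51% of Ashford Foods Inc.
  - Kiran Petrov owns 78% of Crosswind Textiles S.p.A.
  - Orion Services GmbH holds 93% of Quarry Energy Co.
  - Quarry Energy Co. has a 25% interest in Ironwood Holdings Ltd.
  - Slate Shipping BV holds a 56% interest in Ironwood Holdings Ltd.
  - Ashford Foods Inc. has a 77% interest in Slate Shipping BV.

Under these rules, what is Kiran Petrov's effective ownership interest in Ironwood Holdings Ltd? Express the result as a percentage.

By sibling attribution (R2), Kiran Petrov is treated as also owning Tobias Petrov's interest in Vantage Partners LP, giving 61% + 23% = 84%.
Chain via Vantage Partners LP → Ashford Foods Inc. → Slate Shipping BV (R1): 84% × 51% × 77% × 56% = 18.472608% of Ironwood Holdings Ltd.
Chain via Crosswind Textiles S.p.A. → Orion Services GmbH → Quarry Energy Co. (R1): 78% × 17% × 93% × 25% = 3.08295% of Ironwood Holdings Ltd.
Aggregating (R3): 18.472608% + 3.08295% = 21.555558%.

21.555558%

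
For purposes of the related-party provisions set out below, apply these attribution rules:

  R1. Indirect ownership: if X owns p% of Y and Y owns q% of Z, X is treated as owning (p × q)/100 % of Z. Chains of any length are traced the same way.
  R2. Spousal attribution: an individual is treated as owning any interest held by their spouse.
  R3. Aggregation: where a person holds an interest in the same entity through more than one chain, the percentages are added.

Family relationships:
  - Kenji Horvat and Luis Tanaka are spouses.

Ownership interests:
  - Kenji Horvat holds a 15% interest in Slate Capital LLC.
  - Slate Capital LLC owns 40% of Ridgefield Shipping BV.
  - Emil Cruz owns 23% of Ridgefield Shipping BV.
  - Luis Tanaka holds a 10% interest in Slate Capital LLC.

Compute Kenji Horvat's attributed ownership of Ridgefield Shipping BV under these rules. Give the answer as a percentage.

10%

By spousal attribution (R2), Kenji Horvat is treated as also owning Luis Tanaka's interest in Slate Capital LLC, giving 15% + 10% = 25%.
Chain via Slate Capital LLC (R1): 25% × 40% = 10% of Ridgefield Shipping BV.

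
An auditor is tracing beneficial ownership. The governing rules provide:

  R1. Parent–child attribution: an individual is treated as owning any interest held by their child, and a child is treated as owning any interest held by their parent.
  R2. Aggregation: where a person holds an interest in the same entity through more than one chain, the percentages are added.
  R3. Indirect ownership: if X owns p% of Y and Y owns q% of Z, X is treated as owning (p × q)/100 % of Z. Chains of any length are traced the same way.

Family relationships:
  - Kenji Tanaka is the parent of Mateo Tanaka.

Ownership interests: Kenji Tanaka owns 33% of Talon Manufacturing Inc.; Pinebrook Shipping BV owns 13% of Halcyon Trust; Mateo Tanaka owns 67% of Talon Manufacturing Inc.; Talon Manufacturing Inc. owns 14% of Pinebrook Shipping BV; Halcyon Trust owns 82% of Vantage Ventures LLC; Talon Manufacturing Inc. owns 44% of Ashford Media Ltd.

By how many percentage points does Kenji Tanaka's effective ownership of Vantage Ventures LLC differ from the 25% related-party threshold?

23.5076

By parent–child attribution (R1), Kenji Tanaka is treated as also owning Mateo Tanaka's interest in Talon Manufacturing Inc, giving 33% + 67% = 100%.
Chain via Talon Manufacturing Inc. → Pinebrook Shipping BV → Halcyon Trust (R3): 100% × 14% × 13% × 82% = 1.4924% of Vantage Ventures LLC.
1.4924% falls short of the 25% threshold by 23.5076 percentage points.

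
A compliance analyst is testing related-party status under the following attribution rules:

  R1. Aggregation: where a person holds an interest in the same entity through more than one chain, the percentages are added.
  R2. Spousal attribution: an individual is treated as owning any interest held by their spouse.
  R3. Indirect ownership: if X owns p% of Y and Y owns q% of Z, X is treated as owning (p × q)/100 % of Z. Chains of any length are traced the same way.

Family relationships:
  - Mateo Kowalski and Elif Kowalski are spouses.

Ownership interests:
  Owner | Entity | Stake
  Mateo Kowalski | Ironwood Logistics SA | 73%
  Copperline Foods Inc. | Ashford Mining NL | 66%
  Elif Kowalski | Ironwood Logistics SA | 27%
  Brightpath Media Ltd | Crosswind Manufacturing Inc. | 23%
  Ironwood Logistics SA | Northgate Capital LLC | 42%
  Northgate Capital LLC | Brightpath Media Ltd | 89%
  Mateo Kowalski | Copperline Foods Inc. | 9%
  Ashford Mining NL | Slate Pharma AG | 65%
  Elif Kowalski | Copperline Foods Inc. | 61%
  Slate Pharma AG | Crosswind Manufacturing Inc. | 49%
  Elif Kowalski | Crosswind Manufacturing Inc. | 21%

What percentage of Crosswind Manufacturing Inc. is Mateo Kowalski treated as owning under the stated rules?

By spousal attribution (R2), Mateo Kowalski is treated as also owning Elif Kowalski's interest in Copperline Foods Inc, giving 9% + 61% = 70%.
By spousal attribution (R2), Mateo Kowalski is treated as also owning Elif Kowalski's interest in Ironwood Logistics SA, giving 73% + 27% = 100%.
By spousal attribution (R2), Mateo Kowalski is treated as owning Elif Kowalski's 21% interest in Crosswind Manufacturing Inc.
Chain via Copperline Foods Inc. → Ashford Mining NL → Slate Pharma AG (R3): 70% × 66% × 65% × 49% = 14.7147% of Crosswind Manufacturing Inc.
Chain via Ironwood Logistics SA → Northgate Capital LLC → Brightpath Media Ltd (R3): 100% × 42% × 89% × 23% = 8.5974% of Crosswind Manufacturing Inc.
Direct interest in Crosswind Manufacturing Inc: 21%.
Aggregating (R1): 14.7147% + 8.5974% + 21% = 44.3121%.

44.3121%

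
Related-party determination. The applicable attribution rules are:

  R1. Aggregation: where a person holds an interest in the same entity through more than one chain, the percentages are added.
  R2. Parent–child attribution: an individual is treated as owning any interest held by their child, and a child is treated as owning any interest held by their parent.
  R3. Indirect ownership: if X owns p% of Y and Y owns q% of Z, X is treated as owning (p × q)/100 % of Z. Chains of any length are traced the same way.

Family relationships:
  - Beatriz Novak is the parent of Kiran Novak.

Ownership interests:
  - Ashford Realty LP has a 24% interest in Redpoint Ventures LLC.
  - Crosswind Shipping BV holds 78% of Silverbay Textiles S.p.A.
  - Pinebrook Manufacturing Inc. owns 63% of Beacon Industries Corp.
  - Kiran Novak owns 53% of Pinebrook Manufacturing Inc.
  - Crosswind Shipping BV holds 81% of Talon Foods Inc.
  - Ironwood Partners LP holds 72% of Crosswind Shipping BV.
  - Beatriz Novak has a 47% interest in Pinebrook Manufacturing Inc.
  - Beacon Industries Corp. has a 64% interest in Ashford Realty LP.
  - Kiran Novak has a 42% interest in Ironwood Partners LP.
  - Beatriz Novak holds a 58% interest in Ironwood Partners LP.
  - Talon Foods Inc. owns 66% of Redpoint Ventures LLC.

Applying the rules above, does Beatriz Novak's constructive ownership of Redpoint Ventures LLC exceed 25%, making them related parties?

Yes

By parent–child attribution (R2), Beatriz Novak is treated as also owning Kiran Novak's interest in Pinebrook Manufacturing Inc, giving 47% + 53% = 100%.
By parent–child attribution (R2), Beatriz Novak is treated as also owning Kiran Novak's interest in Ironwood Partners LP, giving 58% + 42% = 100%.
Chain via Pinebrook Manufacturing Inc. → Beacon Industries Corp. → Ashford Realty LP (R3): 100% × 63% × 64% × 24% = 9.6768% of Redpoint Ventures LLC.
Chain via Ironwood Partners LP → Crosswind Shipping BV → Talon Foods Inc. (R3): 100% × 72% × 81% × 66% = 38.4912% of Redpoint Ventures LLC.
Aggregating (R1): 9.6768% + 38.4912% = 48.168%.
48.168% exceeds the 25% threshold, so Beatriz is a related party to Redpoint Ventures LLC.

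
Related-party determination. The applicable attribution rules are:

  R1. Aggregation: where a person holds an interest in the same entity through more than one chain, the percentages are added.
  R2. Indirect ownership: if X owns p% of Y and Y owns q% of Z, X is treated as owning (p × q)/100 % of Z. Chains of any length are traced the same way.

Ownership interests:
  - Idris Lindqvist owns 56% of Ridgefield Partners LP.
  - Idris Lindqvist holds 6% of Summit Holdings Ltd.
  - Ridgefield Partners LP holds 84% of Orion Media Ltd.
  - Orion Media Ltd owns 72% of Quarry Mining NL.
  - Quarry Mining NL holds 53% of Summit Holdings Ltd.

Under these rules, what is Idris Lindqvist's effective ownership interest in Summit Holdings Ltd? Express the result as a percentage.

Chain via Ridgefield Partners LP → Orion Media Ltd → Quarry Mining NL (R2): 56% × 84% × 72% × 53% = 17.950464% of Summit Holdings Ltd.
Direct interest in Summit Holdings Ltd: 6%.
Aggregating (R1): 17.950464% + 6% = 23.950464%.

23.950464%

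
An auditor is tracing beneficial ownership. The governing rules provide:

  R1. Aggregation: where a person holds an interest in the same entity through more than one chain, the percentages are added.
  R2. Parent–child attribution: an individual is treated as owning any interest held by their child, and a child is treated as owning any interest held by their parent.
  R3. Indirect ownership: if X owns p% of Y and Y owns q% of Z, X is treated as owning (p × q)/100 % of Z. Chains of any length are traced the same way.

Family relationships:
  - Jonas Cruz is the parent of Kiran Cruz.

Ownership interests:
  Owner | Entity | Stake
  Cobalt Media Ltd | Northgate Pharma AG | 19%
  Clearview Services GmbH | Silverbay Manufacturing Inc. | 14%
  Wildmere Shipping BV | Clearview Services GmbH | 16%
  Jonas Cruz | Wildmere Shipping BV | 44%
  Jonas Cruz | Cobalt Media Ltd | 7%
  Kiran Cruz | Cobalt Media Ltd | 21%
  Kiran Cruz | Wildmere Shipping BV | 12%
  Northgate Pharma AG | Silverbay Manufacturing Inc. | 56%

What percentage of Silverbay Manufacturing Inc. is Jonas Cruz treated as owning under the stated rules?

By parent–child attribution (R2), Jonas Cruz is treated as also owning Kiran Cruz's interest in Cobalt Media Ltd, giving 7% + 21% = 28%.
By parent–child attribution (R2), Jonas Cruz is treated as also owning Kiran Cruz's interest in Wildmere Shipping BV, giving 44% + 12% = 56%.
Chain via Cobalt Media Ltd → Northgate Pharma AG (R3): 28% × 19% × 56% = 2.9792% of Silverbay Manufacturing Inc.
Chain via Wildmere Shipping BV → Clearview Services GmbH (R3): 56% × 16% × 14% = 1.2544% of Silverbay Manufacturing Inc.
Aggregating (R1): 2.9792% + 1.2544% = 4.2336%.

4.2336%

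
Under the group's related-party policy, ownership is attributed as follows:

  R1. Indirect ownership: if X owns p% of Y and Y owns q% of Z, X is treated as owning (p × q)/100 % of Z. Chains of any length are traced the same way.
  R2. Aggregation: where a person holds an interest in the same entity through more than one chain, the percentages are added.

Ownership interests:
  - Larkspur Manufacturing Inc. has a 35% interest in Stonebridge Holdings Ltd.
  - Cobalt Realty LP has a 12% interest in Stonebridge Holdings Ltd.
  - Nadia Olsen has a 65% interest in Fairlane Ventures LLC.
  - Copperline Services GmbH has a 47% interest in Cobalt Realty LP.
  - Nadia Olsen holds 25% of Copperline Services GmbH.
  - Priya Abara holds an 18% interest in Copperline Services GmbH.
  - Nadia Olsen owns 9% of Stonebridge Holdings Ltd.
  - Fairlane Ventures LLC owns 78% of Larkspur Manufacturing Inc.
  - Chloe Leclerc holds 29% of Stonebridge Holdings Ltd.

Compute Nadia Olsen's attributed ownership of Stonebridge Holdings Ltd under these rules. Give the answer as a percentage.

Chain via Copperline Services GmbH → Cobalt Realty LP (R1): 25% × 47% × 12% = 1.41% of Stonebridge Holdings Ltd.
Chain via Fairlane Ventures LLC → Larkspur Manufacturing Inc. (R1): 65% × 78% × 35% = 17.745% of Stonebridge Holdings Ltd.
Direct interest in Stonebridge Holdings Ltd: 9%.
Aggregating (R2): 1.41% + 17.745% + 9% = 28.155%.

28.155%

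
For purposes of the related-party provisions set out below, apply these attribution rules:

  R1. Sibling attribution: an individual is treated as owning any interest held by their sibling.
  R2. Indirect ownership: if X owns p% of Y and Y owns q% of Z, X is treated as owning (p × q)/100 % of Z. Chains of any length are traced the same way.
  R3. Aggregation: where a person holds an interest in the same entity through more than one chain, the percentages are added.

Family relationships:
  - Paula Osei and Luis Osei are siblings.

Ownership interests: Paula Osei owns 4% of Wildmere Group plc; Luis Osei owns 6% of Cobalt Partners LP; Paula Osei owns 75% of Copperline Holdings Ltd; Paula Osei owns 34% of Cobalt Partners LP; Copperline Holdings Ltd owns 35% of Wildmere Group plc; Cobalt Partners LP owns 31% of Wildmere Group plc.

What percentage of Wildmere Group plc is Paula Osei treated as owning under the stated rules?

By sibling attribution (R1), Paula Osei is treated as also owning Luis Osei's interest in Cobalt Partners LP, giving 34% + 6% = 40%.
Chain via Copperline Holdings Ltd (R2): 75% × 35% = 26.25% of Wildmere Group plc.
Chain via Cobalt Partners LP (R2): 40% × 31% = 12.4% of Wildmere Group plc.
Direct interest in Wildmere Group plc: 4%.
Aggregating (R3): 26.25% + 12.4% + 4% = 42.65%.

42.65%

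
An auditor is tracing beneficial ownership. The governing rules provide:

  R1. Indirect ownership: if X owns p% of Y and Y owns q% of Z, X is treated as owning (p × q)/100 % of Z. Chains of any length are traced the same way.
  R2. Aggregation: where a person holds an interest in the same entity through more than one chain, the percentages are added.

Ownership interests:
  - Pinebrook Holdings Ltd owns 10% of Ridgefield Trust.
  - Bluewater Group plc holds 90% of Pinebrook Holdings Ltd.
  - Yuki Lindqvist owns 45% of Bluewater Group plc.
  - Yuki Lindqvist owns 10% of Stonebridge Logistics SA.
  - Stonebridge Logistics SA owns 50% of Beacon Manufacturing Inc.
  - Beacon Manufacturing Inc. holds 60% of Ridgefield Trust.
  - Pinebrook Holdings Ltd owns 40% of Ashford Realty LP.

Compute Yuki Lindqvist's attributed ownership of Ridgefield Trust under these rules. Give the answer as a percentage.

7.05%

Chain via Bluewater Group plc → Pinebrook Holdings Ltd (R1): 45% × 90% × 10% = 4.05% of Ridgefield Trust.
Chain via Stonebridge Logistics SA → Beacon Manufacturing Inc. (R1): 10% × 50% × 60% = 3% of Ridgefield Trust.
Aggregating (R2): 4.05% + 3% = 7.05%.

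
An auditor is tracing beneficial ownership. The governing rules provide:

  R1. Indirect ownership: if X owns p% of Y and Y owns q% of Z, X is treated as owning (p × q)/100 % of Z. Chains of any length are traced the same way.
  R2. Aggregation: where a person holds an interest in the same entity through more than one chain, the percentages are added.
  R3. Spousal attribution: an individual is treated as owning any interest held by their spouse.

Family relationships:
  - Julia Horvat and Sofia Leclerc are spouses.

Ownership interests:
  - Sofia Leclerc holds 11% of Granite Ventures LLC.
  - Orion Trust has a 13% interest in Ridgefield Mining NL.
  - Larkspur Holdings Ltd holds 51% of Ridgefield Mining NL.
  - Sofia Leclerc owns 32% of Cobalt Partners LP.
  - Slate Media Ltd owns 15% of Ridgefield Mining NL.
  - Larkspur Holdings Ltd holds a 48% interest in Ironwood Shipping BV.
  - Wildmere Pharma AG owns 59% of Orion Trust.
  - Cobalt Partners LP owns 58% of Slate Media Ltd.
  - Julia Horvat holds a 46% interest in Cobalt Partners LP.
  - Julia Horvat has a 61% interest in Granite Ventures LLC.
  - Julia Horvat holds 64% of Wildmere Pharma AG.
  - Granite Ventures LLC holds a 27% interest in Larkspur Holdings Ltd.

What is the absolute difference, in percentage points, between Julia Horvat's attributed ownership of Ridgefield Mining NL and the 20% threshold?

1.6092

By spousal attribution (R3), Julia Horvat is treated as also owning Sofia Leclerc's interest in Granite Ventures LLC, giving 61% + 11% = 72%.
By spousal attribution (R3), Julia Horvat is treated as also owning Sofia Leclerc's interest in Cobalt Partners LP, giving 46% + 32% = 78%.
Chain via Granite Ventures LLC → Larkspur Holdings Ltd (R1): 72% × 27% × 51% = 9.9144% of Ridgefield Mining NL.
Chain via Cobalt Partners LP → Slate Media Ltd (R1): 78% × 58% × 15% = 6.786% of Ridgefield Mining NL.
Chain via Wildmere Pharma AG → Orion Trust (R1): 64% × 59% × 13% = 4.9088% of Ridgefield Mining NL.
Aggregating (R2): 9.9144% + 6.786% + 4.9088% = 21.6092%.
21.6092% exceeds the 20% threshold by 1.6092 percentage points.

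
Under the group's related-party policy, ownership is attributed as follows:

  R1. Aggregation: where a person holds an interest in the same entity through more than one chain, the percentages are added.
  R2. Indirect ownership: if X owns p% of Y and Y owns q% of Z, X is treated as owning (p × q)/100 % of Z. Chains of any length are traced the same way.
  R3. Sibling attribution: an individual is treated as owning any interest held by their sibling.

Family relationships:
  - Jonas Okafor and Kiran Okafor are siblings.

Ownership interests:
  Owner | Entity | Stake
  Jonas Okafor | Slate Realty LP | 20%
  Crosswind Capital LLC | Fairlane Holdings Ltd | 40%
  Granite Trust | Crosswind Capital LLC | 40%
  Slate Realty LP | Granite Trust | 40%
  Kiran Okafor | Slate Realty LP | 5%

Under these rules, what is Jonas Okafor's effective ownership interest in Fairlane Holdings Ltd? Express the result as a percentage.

By sibling attribution (R3), Jonas Okafor is treated as also owning Kiran Okafor's interest in Slate Realty LP, giving 20% + 5% = 25%.
Chain via Slate Realty LP → Granite Trust → Crosswind Capital LLC (R2): 25% × 40% × 40% × 40% = 1.6% of Fairlane Holdings Ltd.

1.6%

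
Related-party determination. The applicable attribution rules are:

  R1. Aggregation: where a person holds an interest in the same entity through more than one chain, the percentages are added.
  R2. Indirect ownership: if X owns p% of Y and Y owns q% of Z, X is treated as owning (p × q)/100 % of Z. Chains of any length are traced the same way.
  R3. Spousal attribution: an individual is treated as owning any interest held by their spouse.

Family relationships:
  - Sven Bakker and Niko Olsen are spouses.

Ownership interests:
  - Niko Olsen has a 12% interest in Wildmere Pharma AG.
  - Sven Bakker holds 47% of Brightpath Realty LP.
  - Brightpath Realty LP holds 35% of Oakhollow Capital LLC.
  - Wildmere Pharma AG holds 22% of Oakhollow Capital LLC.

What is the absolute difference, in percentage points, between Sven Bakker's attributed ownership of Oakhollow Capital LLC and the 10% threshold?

9.09

By spousal attribution (R3), Sven Bakker is treated as owning Niko Olsen's 12% interest in Wildmere Pharma AG.
Chain via Brightpath Realty LP (R2): 47% × 35% = 16.45% of Oakhollow Capital LLC.
Chain via Wildmere Pharma AG (R2): 12% × 22% = 2.64% of Oakhollow Capital LLC.
Aggregating (R1): 16.45% + 2.64% = 19.09%.
19.09% exceeds the 10% threshold by 9.09 percentage points.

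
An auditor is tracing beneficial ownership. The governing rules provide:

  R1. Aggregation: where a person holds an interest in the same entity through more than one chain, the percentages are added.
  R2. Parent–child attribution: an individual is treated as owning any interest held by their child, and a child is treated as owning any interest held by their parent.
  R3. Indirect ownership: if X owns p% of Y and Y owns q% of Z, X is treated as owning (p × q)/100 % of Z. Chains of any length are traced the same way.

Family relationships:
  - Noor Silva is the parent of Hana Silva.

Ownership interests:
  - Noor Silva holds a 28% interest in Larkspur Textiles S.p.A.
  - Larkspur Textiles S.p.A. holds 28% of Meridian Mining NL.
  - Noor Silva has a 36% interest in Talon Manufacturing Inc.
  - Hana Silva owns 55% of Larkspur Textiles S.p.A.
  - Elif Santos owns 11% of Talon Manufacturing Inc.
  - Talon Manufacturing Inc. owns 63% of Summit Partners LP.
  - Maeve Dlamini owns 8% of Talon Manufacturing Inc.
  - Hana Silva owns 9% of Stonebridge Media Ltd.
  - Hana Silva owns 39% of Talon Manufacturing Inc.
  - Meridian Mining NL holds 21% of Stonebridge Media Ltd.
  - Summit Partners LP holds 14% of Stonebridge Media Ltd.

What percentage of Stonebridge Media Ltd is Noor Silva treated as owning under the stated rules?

20.4954%

By parent–child attribution (R2), Noor Silva is treated as also owning Hana Silva's interest in Larkspur Textiles S.p.A, giving 28% + 55% = 83%.
By parent–child attribution (R2), Noor Silva is treated as also owning Hana Silva's interest in Talon Manufacturing Inc, giving 36% + 39% = 75%.
By parent–child attribution (R2), Noor Silva is treated as owning Hana Silva's 9% interest in Stonebridge Media Ltd.
Chain via Larkspur Textiles S.p.A. → Meridian Mining NL (R3): 83% × 28% × 21% = 4.8804% of Stonebridge Media Ltd.
Chain via Talon Manufacturing Inc. → Summit Partners LP (R3): 75% × 63% × 14% = 6.615% of Stonebridge Media Ltd.
Direct interest in Stonebridge Media Ltd: 9%.
Aggregating (R1): 4.8804% + 6.615% + 9% = 20.4954%.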